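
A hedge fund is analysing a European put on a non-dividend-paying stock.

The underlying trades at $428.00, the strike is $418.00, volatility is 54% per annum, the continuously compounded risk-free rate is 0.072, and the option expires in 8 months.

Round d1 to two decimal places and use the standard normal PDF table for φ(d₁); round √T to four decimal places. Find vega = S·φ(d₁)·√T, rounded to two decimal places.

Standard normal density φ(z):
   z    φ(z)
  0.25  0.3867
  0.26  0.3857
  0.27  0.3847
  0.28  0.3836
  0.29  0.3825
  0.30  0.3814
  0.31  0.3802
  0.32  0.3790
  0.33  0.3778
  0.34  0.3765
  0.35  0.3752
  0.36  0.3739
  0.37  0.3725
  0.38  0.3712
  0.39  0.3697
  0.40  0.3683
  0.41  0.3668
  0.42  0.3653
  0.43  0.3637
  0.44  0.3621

129.72

σ√T = 0.54 × 0.8165 = 0.4409
d₁ = [ln(428/418) + (0.072 + 0.54²/2)·0.6667] / 0.4409 = [0.0236 + 0.1452] / 0.4409 = 0.3829 ≈ 0.38
√T = √0.6667 = 0.8165
φ(d₁) = φ(0.38) = 0.3712
vega = S·φ(d₁)·√T = 428·0.3712·0.8165 = 129.7203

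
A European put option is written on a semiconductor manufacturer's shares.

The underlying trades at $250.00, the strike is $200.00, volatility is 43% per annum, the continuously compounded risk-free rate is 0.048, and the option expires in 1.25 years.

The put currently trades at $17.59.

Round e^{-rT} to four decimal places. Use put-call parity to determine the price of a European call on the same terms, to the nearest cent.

$79.23

e^(−rT) = e^(−0.048·1.25) = 0.9418
Put-call parity: C − P = S − K·e^(−rT) = 250 − 200·0.9418 = 250 − 188.3600 = 61.6400
C = P + (C − P) = 17.59 + (61.6400) = 79.2300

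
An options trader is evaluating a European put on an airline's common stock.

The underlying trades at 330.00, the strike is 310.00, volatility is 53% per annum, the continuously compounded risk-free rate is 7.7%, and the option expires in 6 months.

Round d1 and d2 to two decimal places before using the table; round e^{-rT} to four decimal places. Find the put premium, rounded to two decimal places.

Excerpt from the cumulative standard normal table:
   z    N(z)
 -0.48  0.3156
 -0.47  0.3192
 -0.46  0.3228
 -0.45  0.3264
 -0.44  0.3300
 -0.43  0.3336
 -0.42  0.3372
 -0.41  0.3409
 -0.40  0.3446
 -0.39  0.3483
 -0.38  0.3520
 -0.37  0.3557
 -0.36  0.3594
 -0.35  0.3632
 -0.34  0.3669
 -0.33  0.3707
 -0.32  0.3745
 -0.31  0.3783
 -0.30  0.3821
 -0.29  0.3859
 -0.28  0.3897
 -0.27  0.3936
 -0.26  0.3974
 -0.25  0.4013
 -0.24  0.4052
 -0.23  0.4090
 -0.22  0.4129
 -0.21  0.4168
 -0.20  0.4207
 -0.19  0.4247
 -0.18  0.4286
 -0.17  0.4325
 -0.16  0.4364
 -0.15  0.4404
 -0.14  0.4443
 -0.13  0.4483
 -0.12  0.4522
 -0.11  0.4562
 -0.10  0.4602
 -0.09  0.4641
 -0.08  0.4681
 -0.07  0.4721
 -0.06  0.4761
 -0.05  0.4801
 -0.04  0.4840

33.10

σ√T = 0.53·√0.5 = 0.3748
d₁ = [ln(330/310) + (0.077 + 0.53²/2)·0.5] / 0.3748 = [0.0625 + 0.1087] / 0.3748 = 0.4569 ≈ 0.46
d₂ = d₁ − σ√T = 0.4569 − 0.3748 = 0.0822 ≈ 0.08
e^(−rT) = e^(−0.077·0.5) = 0.9622
P = 310·0.9622·N(-0.08) − 330·N(-0.46) = 310·0.9622·0.4681 − 330·0.3228 = 139.6258 − 106.5240 = 33.1018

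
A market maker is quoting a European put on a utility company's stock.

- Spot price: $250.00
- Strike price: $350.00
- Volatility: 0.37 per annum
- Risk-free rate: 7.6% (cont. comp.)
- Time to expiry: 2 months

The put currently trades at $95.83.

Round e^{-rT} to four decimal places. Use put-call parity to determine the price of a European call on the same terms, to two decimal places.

$0.24

exp(−rT) = exp(−0.076·0.1667) = 0.9874
Put-call parity: C − P = S − K·e^(−rT) = 250 − 350·0.9874 = 250 − 345.5900 = -95.5900
C = P + (C − P) = 95.83 + (-95.5900) = 0.2400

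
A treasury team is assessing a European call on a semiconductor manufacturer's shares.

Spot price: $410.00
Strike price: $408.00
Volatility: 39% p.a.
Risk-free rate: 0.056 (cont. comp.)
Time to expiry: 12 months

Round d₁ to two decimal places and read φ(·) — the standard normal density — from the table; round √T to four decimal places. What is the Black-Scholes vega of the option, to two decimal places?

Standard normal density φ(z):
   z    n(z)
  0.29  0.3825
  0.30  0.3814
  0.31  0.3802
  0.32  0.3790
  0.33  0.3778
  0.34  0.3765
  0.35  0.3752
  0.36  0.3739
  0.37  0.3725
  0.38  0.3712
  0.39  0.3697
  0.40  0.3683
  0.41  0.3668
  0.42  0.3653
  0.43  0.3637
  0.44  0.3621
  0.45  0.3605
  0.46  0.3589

153.83

σ√T = 0.39 × 1.0000 = 0.3900
d₁ = [ln(410/408) + (0.056 + 0.39²/2)·1] / 0.3900 = [0.0049 + 0.1321] / 0.3900 = 0.3511 → 0.35
√T = √1 = 1.0000
φ(d₁) = φ(0.35) = 0.3752
vega = S·φ(d₁)·√T = 410·0.3752·1.0000 = 153.8320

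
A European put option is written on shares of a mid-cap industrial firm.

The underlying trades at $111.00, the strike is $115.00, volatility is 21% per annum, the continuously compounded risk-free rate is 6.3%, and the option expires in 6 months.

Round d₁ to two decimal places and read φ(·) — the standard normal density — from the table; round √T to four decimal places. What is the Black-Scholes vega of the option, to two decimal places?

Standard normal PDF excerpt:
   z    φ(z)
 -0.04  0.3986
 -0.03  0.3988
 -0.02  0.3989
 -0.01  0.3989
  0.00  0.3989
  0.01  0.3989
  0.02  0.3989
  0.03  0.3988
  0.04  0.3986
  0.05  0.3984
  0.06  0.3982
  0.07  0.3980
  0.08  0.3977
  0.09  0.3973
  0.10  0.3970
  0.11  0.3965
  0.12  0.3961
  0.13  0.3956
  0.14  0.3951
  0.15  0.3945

31.27

σ√T = 0.21 × 0.7071 = 0.1485
d₁ = [ln(111/115) + (0.063 + 0.21²/2)·0.5] / 0.1485 = [-0.0354 + 0.0425] / 0.1485 = 0.0480 → 0.05
√T = √0.5 = 0.7071
φ(d₁) = φ(0.05) = 0.3984
vega = S·φ(d₁)·√T = 111·0.3984·0.7071 = 31.2697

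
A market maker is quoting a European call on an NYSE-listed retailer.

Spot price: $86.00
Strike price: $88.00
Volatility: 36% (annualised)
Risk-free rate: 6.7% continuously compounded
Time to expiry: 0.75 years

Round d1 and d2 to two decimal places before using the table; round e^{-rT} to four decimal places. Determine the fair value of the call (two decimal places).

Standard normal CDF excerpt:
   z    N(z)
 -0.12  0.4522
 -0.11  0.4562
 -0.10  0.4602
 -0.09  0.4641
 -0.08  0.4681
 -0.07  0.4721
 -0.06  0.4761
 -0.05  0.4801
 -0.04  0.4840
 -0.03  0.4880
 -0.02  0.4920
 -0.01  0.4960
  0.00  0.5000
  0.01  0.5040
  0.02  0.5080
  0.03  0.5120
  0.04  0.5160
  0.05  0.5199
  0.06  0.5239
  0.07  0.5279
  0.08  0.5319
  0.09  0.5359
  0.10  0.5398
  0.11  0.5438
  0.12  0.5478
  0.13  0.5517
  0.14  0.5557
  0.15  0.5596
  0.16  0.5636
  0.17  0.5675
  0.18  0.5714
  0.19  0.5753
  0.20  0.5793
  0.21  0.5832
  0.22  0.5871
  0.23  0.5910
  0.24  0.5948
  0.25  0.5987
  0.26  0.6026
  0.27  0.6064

$11.64

σ√T = 0.36 × 0.8660 = 0.3118
d₁ = [ln(86/88) + (0.067 + 0.36²/2)·0.75] / 0.3118 = [-0.0230 + 0.0988] / 0.3118 = 0.2433 ⇒ 0.24
d₂ = d₁ − σ√T = 0.2433 − 0.3118 = -0.0684 ⇒ -0.07
e^(−rT) = e^(−0.067·0.75) = 0.9510
N(d₁) = N(0.24) = 0.5948;  N(d₂) = N(-0.07) = 0.4721
C = 86·0.5948 − 88·0.9510·0.4721 = 51.1528 − 39.5091 = 11.6437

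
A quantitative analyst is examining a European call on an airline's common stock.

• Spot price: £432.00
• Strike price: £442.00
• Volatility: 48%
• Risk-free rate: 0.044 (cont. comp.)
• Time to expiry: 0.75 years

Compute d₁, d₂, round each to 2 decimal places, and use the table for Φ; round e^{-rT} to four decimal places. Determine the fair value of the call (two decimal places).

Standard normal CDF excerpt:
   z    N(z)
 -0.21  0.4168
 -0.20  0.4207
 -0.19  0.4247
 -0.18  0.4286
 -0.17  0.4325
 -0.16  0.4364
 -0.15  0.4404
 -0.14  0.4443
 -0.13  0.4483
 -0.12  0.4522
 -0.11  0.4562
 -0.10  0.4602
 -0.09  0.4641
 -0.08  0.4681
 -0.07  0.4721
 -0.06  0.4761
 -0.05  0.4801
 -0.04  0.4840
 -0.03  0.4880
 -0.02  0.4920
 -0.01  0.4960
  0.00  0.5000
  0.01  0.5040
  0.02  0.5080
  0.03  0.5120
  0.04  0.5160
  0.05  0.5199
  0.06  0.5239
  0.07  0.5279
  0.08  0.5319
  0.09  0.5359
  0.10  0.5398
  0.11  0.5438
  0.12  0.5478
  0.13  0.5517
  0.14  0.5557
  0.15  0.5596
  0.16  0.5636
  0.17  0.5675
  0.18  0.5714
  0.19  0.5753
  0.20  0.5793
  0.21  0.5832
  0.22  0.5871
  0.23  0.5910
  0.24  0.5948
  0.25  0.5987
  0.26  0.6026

£72.03

T = 0.75;  σ√T = 0.4157
d₁ = [ln(432/442) + (0.044 + 0.48²/2)·0.75] / 0.4157 = [-0.0229 + 0.1194] / 0.4157 = 0.2322 ≈ 0.23
d₂ = d₁ − σ√T = 0.2322 − 0.4157 = -0.1835 ≈ -0.18
e^(−rT) = e^(−0.044·0.75) = 0.9675
C = 432·N(0.23) − 442·0.9675·N(-0.18) = 432·0.5910 − 442·0.9675·0.4286 = 255.3120 − 183.2844 = 72.0276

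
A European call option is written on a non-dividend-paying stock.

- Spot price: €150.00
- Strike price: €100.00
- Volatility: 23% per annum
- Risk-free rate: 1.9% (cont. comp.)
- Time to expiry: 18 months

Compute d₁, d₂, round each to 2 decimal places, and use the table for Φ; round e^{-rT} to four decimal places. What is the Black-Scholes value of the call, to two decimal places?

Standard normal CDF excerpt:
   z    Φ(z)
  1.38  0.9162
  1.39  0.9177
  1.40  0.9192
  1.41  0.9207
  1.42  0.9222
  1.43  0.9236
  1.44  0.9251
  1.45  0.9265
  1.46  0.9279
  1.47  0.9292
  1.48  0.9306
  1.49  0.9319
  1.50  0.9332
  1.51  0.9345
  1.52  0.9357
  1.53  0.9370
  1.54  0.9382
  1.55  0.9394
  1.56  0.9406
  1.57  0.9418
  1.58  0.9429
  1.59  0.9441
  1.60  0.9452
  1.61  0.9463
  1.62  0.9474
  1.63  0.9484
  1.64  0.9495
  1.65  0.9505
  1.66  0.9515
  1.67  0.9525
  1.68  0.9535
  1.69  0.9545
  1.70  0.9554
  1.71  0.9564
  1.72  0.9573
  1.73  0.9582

T = 1.5;  σ√T = 0.2817
d₁ = [ln(150/100) + (0.019 + ½·0.23²)·1.5] / (σ√T) = (0.4055 + 0.0682) / 0.2817 = 1.6814 ≈ 1.68
d₂ = 1.6814 − 0.2817 = 1.3997 ≈ 1.40
exp(−rT) = exp(−0.019·1.5) = 0.9719
N(d₁) = N(1.68) = 0.9535;  N(d₂) = N(1.40) = 0.9192
C = 150·0.9535 − 100·0.9719·0.9192 = 143.0250 − 89.3370 = 53.6880

€53.69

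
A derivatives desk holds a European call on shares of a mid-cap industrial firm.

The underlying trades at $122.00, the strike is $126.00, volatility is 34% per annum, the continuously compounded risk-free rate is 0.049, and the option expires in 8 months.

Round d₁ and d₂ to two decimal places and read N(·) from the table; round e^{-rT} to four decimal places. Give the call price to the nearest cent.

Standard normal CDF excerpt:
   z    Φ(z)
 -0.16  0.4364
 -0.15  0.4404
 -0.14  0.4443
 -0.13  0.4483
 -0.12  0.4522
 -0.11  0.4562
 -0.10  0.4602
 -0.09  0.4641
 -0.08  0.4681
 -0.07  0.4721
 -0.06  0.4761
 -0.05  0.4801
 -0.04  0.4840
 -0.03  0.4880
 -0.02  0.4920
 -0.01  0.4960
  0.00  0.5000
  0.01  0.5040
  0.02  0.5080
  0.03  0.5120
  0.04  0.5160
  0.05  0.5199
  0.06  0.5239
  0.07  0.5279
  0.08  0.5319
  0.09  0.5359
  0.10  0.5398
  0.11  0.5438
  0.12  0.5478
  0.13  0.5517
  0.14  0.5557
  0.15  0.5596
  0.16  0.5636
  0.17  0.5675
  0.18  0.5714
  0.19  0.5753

σ√T = 0.34 × 0.8165 = 0.2776
d₁ = [ln(122/126) + (0.049 + 0.34²/2)·0.6667] / 0.2776 = [-0.0323 + 0.0712] / 0.2776 = 0.1403 which rounds to 0.14
d₂ = d₁ − σ√T = 0.1403 − 0.2776 = -0.1373 which rounds to -0.14
e^(−rT) = e^(−0.049·0.6667) = 0.9679
N(d₁) = N(0.14) = 0.5557;  N(d₂) = N(-0.14) = 0.4443
C = 122·0.5557 − 126·0.9679·0.4443 = 67.7954 − 54.1848 = 13.6106

$13.61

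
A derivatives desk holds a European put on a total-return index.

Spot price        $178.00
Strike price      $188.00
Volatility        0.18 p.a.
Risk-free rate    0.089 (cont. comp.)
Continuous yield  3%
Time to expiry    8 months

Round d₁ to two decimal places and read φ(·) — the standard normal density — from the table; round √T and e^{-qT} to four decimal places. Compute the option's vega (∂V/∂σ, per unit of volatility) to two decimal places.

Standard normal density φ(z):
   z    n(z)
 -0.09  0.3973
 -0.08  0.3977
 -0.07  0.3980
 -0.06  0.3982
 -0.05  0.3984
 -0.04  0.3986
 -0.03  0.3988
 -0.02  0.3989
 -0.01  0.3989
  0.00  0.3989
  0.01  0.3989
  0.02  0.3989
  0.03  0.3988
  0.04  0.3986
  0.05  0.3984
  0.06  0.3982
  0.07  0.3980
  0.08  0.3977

56.81

σ√T = 0.18·√0.6667 = 0.1470
d₁ = [ln(178/188) + (0.089 − 0.03 + ½·0.18²)·0.6667] / (σ√T) = (-0.0547 + 0.0501) / 0.1470 = -0.0308 which rounds to -0.03
√T = √0.6667 = 0.8165
φ(d₁) = φ(-0.03) = 0.3988
e^(−qT) = e^(−0.03·0.6667) = 0.9802
vega = S·e^(−qT)·φ(d₁)·√T = 178·0.9802·0.3988·0.8165 = 56.8128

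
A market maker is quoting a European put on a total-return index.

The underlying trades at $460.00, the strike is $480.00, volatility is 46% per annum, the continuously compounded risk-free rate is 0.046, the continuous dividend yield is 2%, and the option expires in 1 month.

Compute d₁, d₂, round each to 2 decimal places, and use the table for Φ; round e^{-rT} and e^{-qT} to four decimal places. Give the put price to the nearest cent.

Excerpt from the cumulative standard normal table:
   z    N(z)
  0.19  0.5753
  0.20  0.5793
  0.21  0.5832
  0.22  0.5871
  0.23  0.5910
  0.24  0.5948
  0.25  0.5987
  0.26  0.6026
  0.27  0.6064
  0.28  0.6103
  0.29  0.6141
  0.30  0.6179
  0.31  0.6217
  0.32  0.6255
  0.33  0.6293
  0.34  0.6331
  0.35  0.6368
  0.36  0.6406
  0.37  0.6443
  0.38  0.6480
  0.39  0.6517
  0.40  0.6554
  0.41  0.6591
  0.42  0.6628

$34.95

σ√T = 0.46 × 0.2887 = 0.1328
d₁ = [ln(460/480) + (0.046 − 0.02 + 0.46²/2)·0.08333] / 0.1328 = [-0.0426 + 0.0110] / 0.1328 = -0.2378 → -0.24
d₂ = d₁ − σ√T = -0.2378 − 0.1328 = -0.3706 → -0.37
exp(−qT) = exp(−0.02·0.08333) = 0.9983;  exp(−rT) = exp(−0.046·0.08333) = 0.9962
N(−d₂) = N(0.37) = 0.6443;  N(−d₁) = N(0.24) = 0.5948
P = 480·0.9962·0.6443 − 460·0.9983·0.5948 = 308.0888 − 273.1429 = 34.9459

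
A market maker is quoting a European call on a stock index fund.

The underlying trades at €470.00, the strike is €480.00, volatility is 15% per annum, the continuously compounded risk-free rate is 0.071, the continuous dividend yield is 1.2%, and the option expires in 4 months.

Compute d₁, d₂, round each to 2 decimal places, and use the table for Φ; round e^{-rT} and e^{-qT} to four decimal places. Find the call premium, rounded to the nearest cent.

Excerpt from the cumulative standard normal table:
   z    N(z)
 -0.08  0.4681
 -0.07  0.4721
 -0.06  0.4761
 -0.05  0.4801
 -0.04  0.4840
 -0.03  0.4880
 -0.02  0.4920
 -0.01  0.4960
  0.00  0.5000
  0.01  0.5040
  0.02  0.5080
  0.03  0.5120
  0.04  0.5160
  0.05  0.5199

€16.50

σ√T = 0.15 × 0.5774 = 0.0866
d₁ = [ln(470/480) + (0.071 − 0.012 + 0.15²/2)·0.3333] / 0.0866 = [-0.0211 + 0.0234] / 0.0866 = 0.0273 which rounds to 0.03
d₂ = d₁ − σ√T = 0.0273 − 0.0866 = -0.0593 which rounds to -0.06
e^(−qT) = e^(−0.012·0.3333) = 0.9960;  e^(−rT) = e^(−0.071·0.3333) = 0.9766
C = 470·0.9960·N(0.03) − 480·0.9766·N(-0.06) = 470·0.9960·0.5120 − 480·0.9766·0.4761 = 239.6774 − 223.1804 = 16.4970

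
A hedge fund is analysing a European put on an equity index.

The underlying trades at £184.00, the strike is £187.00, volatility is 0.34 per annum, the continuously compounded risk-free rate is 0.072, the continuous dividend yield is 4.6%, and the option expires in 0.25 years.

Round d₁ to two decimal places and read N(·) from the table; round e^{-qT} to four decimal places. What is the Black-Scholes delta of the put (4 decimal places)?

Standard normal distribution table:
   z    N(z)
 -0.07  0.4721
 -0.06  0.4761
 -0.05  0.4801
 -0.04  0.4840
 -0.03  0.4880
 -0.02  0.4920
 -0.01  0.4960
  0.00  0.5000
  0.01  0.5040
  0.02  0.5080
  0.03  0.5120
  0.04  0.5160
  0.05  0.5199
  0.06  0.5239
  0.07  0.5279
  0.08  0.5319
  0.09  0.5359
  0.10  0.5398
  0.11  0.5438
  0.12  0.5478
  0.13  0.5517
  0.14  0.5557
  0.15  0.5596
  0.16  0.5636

-0.4824

σ√T = 0.34 × 0.5000 = 0.1700
d₁ = [ln(184/187) + (0.072 − 0.046 + 0.34²/2)·0.25] / 0.1700 = [-0.0162 + 0.0210] / 0.1700 = 0.0281 ≈ 0.03
N(d₁) = N(0.03) = 0.5120
Δ_put = exp(−qT)·(N(d₁) − 1) = 0.9886·(0.5120 − 1) = -0.4824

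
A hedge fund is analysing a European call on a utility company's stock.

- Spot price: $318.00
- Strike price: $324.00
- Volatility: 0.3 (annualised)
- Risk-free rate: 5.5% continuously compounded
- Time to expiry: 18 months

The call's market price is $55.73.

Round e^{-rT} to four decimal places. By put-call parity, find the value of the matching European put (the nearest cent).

$36.07

e^(−rT) = e^(−0.055·1.5) = 0.9208
Put-call parity: C − P = S − K·e^(−rT) = 318 − 324·0.9208 = 318 − 298.3392 = 19.6608
P = C − (C − P) = 55.73 − (19.6608) = 36.0692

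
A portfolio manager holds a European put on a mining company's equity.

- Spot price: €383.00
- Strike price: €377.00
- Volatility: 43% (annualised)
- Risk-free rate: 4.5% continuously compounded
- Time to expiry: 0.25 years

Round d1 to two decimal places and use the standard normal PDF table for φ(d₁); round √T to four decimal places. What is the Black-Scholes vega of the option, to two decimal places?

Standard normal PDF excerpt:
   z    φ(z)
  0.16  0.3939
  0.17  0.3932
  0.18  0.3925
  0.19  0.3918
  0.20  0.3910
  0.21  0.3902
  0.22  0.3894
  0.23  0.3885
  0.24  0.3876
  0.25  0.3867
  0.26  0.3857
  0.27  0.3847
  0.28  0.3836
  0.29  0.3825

T = 0.25;  σ√T = 0.2150
ln(S/K) + (r + σ²/2)T = ln(383/377) + (0.045 + 0.43²/2)·0.25 = 0.0158 + 0.0344 = 0.0502
d₁ = 0.0502 / 0.2150 = 0.2333 ⇒ 0.23
√T = √0.25 = 0.5000
φ(d₁) = φ(0.23) = 0.3885
vega = S·φ(d₁)·√T = 383·0.3885·0.5000 = 74.3978
(Vega is the same for a European call and put with the same parameters.)

74.40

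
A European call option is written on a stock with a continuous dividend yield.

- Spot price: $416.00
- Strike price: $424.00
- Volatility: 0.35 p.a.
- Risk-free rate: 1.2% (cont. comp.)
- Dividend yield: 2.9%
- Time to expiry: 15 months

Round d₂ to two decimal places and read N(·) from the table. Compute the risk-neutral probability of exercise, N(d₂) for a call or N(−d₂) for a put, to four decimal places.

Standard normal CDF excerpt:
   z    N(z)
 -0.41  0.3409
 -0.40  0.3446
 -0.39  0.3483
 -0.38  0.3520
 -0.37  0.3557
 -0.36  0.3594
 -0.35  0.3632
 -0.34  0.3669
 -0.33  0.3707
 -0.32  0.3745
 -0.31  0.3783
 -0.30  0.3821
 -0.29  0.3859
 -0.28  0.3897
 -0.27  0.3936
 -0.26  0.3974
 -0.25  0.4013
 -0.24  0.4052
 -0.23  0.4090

0.3821

σ√T = 0.35·√1.25 = 0.3913
d₁ = [ln(416/424) + (0.012 − 0.029 + 0.35²/2)·1.25] / 0.3913 = [-0.0190 + 0.0553] / 0.3913 = 0.0927 ≈ 0.09
d₂ = d₁ − σ√T = 0.0927 − 0.3913 = -0.2986 ≈ -0.30
Pr(exercise) under Q = N(d₂) = 0.3821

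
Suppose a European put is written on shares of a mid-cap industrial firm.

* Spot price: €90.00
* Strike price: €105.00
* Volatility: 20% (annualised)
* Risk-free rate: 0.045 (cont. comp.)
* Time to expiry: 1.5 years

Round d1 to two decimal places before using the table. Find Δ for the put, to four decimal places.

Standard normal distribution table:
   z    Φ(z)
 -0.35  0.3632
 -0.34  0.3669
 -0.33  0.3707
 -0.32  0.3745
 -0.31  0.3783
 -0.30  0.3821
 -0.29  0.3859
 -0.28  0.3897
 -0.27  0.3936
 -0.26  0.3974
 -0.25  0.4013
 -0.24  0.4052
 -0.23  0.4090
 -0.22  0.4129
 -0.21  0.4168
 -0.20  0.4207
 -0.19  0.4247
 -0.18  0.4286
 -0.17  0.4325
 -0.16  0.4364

σ√T = 0.2·√1.5 = 0.2449
ln(S/K) + (r + σ²/2)T = ln(90/105) + (0.045 + 0.2²/2)·1.5 = -0.1542 + 0.0975 = -0.0567
d₁ = -0.0567 / 0.2449 = -0.2313 → -0.23
N(d₁) = N(-0.23) = 0.4090
Δ_put = N(d₁) − 1 = 0.4090 − 1 = -0.5910

-0.5910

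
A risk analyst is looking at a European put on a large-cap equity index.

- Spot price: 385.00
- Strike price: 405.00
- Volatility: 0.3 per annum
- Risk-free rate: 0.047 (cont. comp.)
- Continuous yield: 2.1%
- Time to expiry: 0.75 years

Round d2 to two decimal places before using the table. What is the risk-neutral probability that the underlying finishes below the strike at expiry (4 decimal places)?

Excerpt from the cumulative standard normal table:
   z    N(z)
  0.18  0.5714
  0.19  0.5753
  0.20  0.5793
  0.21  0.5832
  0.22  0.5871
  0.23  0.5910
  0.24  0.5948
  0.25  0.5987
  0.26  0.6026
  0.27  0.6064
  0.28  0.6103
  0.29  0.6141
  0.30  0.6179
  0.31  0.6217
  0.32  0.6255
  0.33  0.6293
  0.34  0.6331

σ√T = 0.3 × 0.8660 = 0.2598
d₁ = [ln(385/405) + (0.047 − 0.021 + 0.3²/2)·0.75] / 0.2598 = [-0.0506 + 0.0532] / 0.2598 = 0.0100 → 0.01
d₂ = d₁ − σ√T = 0.0100 − 0.2598 = -0.2498 → -0.25
Risk-neutral Pr[S_T < K] = N(−d₂) = N(0.25) = 0.5987

0.5987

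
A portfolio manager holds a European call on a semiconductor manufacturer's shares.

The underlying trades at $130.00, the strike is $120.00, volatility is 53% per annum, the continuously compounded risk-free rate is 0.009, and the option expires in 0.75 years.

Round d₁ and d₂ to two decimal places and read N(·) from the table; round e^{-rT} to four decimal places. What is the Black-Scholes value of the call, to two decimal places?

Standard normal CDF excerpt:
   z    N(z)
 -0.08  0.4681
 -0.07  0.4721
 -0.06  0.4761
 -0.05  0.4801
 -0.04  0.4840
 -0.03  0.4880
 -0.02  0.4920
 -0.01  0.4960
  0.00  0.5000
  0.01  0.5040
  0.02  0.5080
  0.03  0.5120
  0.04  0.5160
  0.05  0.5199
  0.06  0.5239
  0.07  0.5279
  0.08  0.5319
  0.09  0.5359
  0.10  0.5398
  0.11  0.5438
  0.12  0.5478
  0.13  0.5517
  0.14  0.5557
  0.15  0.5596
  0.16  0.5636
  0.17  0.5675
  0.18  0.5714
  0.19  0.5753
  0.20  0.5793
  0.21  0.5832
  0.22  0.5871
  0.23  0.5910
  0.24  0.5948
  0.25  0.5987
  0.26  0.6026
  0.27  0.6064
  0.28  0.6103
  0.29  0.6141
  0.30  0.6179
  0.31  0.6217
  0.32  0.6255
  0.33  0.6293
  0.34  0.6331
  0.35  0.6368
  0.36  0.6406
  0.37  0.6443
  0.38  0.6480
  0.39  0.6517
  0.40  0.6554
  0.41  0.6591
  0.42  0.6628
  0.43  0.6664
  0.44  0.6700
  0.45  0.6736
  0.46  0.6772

σ√T = 0.53 × 0.8660 = 0.4590
d₁ = [ln(130/120) + (0.009 + 0.53²/2)·0.75] / 0.4590 = [0.0800 + 0.1121] / 0.4590 = 0.4186 which rounds to 0.42
d₂ = d₁ − σ√T = 0.4186 − 0.4590 = -0.0404 which rounds to -0.04
exp(−rT) = exp(−0.009·0.75) = 0.9933
C = 130·N(0.42) − 120·0.9933·N(-0.04) = 130·0.6628 − 120·0.9933·0.4840 = 86.1640 − 57.6909 = 28.4731

$28.47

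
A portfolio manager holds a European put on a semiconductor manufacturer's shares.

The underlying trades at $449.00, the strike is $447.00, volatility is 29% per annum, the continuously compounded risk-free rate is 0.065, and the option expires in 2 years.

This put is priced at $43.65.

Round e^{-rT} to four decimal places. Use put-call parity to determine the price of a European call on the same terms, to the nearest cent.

exp(−rT) = exp(−0.065·2) = 0.8781
Put-call parity: C − P = S − K·e^(−rT) = 449 − 447·0.8781 = 449 − 392.5107 = 56.4893
C = P + (C − P) = 43.65 + (56.4893) = 100.1393

$100.14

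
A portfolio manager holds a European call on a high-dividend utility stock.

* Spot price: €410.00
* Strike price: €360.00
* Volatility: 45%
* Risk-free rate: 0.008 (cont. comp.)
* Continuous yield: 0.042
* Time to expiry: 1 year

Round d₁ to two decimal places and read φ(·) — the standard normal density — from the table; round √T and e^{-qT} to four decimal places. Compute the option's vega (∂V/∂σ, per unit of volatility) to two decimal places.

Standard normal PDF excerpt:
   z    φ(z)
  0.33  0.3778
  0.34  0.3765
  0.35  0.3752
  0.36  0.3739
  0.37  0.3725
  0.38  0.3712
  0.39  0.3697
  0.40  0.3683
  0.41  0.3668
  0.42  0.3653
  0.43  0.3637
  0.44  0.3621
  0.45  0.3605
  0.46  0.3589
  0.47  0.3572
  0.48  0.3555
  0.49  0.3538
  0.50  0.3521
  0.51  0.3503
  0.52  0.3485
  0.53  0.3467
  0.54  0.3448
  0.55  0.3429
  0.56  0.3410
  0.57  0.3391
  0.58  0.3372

142.36

σ√T = 0.45 × 1.0000 = 0.4500
ln(S/K) + (r − q + σ²/2)T = ln(410/360) + (0.008 − 0.042 + 0.45²/2)·1 = 0.1301 + 0.0673 = 0.1973
d₁ = 0.1973 / 0.4500 = 0.4385 ⇒ 0.44
√T = √1 = 1.0000
φ(d₁) = φ(0.44) = 0.3621
exp(−qT) = exp(−0.042·1) = 0.9589
vega = S·exp(−qT)·φ(d₁)·√T = 410·0.9589·0.3621·1.0000 = 142.3593
(Vega is the same for a European call and put with the same parameters.)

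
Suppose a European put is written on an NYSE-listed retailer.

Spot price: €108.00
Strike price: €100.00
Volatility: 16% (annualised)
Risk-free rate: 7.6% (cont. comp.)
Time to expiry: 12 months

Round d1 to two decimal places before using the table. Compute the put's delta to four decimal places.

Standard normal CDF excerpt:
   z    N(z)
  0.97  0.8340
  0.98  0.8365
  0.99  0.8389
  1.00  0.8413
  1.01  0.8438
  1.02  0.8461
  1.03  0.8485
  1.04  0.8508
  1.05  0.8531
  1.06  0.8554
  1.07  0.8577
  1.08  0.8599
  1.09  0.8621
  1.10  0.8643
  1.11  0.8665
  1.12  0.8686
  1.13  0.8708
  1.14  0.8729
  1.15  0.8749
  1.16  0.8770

-0.1492

σ√T = 0.16 × 1.0000 = 0.1600
d₁ = [ln(108/100) + (0.076 + 0.16²/2)·1] / 0.1600 = [0.0770 + 0.0888] / 0.1600 = 1.0360 ⇒ 1.04
N(d₁) = N(1.04) = 0.8508
Δ_put = N(d₁) − 1 = 0.8508 − 1 = -0.1492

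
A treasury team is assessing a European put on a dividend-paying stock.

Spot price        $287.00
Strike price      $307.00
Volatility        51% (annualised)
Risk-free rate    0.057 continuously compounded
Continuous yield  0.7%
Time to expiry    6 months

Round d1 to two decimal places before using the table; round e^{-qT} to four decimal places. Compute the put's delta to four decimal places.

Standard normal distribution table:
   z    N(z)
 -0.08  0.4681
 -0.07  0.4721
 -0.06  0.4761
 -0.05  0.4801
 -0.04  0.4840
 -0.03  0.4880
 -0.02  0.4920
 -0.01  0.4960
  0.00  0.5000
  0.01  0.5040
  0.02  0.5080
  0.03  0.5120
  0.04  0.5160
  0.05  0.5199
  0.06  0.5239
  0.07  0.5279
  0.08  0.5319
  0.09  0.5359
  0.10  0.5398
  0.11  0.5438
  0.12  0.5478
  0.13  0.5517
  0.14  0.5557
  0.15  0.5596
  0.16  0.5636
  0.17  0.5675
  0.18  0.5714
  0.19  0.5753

T = 0.5;  σ√T = 0.3606
d₁ = [ln(287/307) + (0.057 − 0.007 + ½·0.51²)·0.5] / (σ√T) = (-0.0674 + 0.0900) / 0.3606 = 0.0628 ⇒ 0.06
N(d₁) = N(0.06) = 0.5239
Δ_put = exp(−qT)·(N(d₁) − 1) = 0.9965·(0.5239 − 1) = -0.4744

-0.4744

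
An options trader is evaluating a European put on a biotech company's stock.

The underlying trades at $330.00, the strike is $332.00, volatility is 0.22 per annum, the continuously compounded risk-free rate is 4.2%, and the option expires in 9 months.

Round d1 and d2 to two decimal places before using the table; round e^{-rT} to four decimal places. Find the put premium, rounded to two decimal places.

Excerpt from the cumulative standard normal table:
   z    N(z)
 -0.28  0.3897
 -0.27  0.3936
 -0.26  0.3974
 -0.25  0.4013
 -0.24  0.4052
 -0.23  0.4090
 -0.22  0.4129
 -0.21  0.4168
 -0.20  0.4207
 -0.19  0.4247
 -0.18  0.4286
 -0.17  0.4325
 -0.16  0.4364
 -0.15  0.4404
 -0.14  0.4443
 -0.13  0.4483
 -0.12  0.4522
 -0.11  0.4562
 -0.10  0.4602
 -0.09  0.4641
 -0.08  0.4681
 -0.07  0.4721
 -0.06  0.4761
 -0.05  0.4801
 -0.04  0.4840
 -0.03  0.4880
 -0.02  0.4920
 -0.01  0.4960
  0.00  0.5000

σ√T = 0.22 × 0.8660 = 0.1905
ln(S/K) + (r + σ²/2)T = ln(330/332) + (0.042 + 0.22²/2)·0.75 = -0.0060 + 0.0497 = 0.0436
d₁ = 0.0436 / 0.1905 = 0.2289 ≈ 0.23
d₂ = d₁ − σ√T = 0.2289 − 0.1905 = 0.0384 ≈ 0.04
exp(−rT) = exp(−0.042·0.75) = 0.9690
N(−d₂) = N(-0.04) = 0.4840;  N(−d₁) = N(-0.23) = 0.4090
P = 332·0.9690·0.4840 − 330·0.4090 = 155.7067 − 134.9700 = 20.7367

$20.74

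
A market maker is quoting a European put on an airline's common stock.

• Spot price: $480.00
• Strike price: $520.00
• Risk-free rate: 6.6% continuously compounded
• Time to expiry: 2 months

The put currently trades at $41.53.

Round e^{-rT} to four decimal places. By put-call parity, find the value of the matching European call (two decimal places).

$7.20

e^(−rT) = e^(−0.066·0.1667) = 0.9891
Put-call parity: C − P = S − K·e^(−rT) = 480 − 520·0.9891 = 480 − 514.3320 = -34.3320
C = P + (C − P) = 41.53 + (-34.3320) = 7.1980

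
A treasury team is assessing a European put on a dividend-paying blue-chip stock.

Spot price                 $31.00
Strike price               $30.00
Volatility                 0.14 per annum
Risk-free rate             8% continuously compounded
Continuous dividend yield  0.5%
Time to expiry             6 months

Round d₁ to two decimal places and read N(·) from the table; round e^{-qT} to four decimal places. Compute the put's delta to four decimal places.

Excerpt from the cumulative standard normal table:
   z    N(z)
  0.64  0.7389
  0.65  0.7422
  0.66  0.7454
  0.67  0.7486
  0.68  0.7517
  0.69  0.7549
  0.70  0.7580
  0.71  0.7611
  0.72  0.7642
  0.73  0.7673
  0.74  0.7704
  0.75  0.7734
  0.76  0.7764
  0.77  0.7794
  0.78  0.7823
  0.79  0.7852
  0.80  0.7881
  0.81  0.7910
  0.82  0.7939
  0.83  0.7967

-0.2230

T = 0.5;  σ√T = 0.0990
d₁ = [ln(31/30) + (0.08 − 0.005 + 0.14²/2)·0.5] / 0.0990 = [0.0328 + 0.0424] / 0.0990 = 0.7595 → 0.76
N(d₁) = N(0.76) = 0.7764
Δ_put = exp(−qT)·(N(d₁) − 1) = 0.9975·(0.7764 − 1) = -0.2230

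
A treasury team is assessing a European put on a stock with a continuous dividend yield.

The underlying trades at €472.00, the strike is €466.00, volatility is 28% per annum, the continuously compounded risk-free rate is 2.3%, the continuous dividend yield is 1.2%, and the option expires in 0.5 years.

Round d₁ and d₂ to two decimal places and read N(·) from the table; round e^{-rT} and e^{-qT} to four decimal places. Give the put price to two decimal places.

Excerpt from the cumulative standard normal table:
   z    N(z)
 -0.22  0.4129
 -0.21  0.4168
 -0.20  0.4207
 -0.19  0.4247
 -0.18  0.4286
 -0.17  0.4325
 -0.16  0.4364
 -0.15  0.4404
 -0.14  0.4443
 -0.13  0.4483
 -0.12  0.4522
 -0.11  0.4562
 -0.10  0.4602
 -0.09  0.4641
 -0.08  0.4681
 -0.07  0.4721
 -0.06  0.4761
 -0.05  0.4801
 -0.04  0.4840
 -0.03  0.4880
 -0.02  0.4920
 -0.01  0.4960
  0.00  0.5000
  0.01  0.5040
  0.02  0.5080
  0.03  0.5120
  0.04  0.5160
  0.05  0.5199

€32.93

σ√T = 0.28·√0.5 = 0.1980
d₁ = [ln(472/466) + (0.023 − 0.012 + 0.28²/2)·0.5] / 0.1980 = [0.0128 + 0.0251] / 0.1980 = 0.1914 ≈ 0.19
d₂ = d₁ − σ√T = 0.1914 − 0.1980 = -0.0066 ≈ -0.01
exp(−qT) = exp(−0.012·0.5) = 0.9940;  exp(−rT) = exp(−0.023·0.5) = 0.9886
N(−d₂) = N(0.01) = 0.5040;  N(−d₁) = N(-0.19) = 0.4247
P = 466·0.9886·0.5040 − 472·0.9940·0.4247 = 232.1866 − 199.2556 = 32.9309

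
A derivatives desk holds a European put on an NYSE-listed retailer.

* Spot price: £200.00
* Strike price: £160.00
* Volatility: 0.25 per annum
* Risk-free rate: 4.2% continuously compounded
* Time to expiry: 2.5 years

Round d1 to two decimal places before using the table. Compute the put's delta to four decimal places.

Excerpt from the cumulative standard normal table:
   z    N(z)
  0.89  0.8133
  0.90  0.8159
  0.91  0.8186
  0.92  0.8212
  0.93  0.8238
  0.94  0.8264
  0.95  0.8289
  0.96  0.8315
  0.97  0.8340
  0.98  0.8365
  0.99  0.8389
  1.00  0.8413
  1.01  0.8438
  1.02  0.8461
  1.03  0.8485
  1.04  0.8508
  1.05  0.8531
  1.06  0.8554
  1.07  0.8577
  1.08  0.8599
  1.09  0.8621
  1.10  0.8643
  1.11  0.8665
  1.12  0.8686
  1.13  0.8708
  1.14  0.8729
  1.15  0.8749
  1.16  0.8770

-0.1515

T = 2.5;  σ√T = 0.3953
d₁ = [ln(200/160) + (0.042 + 0.25²/2)·2.5] / 0.3953 = [0.2231 + 0.1831] / 0.3953 = 1.0278 which rounds to 1.03
N(d₁) = N(1.03) = 0.8485
Δ_put = N(d₁) − 1 = 0.8485 − 1 = -0.1515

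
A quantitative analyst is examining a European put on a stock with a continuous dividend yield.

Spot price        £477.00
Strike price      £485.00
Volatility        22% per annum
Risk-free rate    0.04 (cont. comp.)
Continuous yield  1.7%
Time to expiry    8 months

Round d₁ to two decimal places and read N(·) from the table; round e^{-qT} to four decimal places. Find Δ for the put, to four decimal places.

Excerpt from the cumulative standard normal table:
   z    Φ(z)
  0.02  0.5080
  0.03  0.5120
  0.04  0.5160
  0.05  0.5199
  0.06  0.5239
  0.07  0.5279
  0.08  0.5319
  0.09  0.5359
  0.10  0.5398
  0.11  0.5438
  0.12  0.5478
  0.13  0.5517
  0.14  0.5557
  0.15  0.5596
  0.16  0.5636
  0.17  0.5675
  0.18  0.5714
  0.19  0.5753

-0.4628

T = 0.6667;  σ√T = 0.1796
d₁ = [ln(477/485) + (0.04 − 0.017 + ½·0.22²)·0.6667] / (σ√T) = (-0.0166 + 0.0315) / 0.1796 = 0.0826 → 0.08
N(d₁) = N(0.08) = 0.5319
Δ_put = exp(−qT)·(N(d₁) − 1) = 0.9887·(0.5319 − 1) = -0.4628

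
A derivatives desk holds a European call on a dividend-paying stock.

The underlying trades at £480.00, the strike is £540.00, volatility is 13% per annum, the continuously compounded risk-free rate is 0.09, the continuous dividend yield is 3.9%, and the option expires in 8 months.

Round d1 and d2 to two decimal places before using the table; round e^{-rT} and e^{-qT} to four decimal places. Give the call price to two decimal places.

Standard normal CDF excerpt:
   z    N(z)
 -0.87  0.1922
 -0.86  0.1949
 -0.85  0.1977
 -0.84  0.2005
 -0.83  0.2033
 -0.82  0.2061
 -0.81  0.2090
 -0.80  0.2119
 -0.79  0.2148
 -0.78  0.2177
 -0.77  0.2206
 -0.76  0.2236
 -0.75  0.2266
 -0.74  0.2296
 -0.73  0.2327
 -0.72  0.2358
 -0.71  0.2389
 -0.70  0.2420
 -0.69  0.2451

σ√T = 0.13 × 0.8165 = 0.1061
d₁ = [ln(480/540) + (0.09 − 0.039 + 0.13²/2)·0.6667] / 0.1061 = [-0.1178 + 0.0396] / 0.1061 = -0.7363 ⇒ -0.74
d₂ = d₁ − σ√T = -0.7363 − 0.1061 = -0.8424 ⇒ -0.84
e^(−qT) = e^(−0.039·0.6667) = 0.9743;  e^(−rT) = e^(−0.09·0.6667) = 0.9418
N(d₁) = N(-0.74) = 0.2296;  N(d₂) = N(-0.84) = 0.2005
C = 480·0.9743·0.2296 − 540·0.9418·0.2005 = 107.3757 − 101.9687 = 5.4070

£5.41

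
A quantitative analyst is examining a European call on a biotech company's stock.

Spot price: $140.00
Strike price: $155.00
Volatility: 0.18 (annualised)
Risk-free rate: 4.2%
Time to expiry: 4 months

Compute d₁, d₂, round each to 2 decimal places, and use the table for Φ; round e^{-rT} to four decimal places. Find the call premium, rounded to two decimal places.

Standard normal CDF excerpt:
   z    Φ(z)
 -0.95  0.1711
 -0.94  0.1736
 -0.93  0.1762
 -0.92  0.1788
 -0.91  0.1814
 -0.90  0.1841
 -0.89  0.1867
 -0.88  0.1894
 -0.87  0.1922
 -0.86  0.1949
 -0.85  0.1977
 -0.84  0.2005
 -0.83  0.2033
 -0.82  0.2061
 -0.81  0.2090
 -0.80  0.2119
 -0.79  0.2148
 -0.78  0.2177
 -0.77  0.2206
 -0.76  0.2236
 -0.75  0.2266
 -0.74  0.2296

$1.93

σ√T = 0.18·√0.3333 = 0.1039
ln(S/K) + (r + σ²/2)T = ln(140/155) + (0.042 + 0.18²/2)·0.3333 = -0.1018 + 0.0194 = -0.0824
d₁ = -0.0824 / 0.1039 = -0.7927 ⇒ -0.79
d₂ = d₁ − σ√T = -0.7927 − 0.1039 = -0.8967 ⇒ -0.90
e^(−rT) = e^(−0.042·0.3333) = 0.9861
C = 140·N(-0.79) − 155·0.9861·N(-0.90) = 140·0.2148 − 155·0.9861·0.1841 = 30.0720 − 28.1389 = 1.9331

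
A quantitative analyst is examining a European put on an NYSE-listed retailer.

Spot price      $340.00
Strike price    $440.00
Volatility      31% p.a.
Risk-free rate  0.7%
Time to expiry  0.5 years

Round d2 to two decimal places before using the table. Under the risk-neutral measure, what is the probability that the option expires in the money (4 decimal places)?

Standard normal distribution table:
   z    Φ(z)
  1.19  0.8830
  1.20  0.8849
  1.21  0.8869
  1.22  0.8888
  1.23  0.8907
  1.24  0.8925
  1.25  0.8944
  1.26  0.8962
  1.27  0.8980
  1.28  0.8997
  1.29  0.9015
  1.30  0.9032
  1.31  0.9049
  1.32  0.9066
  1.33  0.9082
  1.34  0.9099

0.8980

T = 0.5;  σ√T = 0.2192
d₁ = [ln(340/440) + (0.007 + 0.31²/2)·0.5] / 0.2192 = [-0.2578 + 0.0275] / 0.2192 = -1.0506 which rounds to -1.05
d₂ = d₁ − σ√T = -1.0506 − 0.2192 = -1.2698 which rounds to -1.27
Risk-neutral Pr[S_T < K] = N(−d₂) = N(1.27) = 0.8980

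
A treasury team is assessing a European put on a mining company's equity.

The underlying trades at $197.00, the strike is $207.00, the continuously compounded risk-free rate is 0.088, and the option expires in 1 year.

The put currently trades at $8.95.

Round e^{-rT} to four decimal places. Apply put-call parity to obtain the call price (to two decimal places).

exp(−rT) = exp(−0.088·1) = 0.9158
Put-call parity: C − P = S − K·e^(−rT) = 197 − 207·0.9158 = 197 − 189.5706 = 7.4294
C = P + (C − P) = 8.95 + (7.4294) = 16.3794

$16.38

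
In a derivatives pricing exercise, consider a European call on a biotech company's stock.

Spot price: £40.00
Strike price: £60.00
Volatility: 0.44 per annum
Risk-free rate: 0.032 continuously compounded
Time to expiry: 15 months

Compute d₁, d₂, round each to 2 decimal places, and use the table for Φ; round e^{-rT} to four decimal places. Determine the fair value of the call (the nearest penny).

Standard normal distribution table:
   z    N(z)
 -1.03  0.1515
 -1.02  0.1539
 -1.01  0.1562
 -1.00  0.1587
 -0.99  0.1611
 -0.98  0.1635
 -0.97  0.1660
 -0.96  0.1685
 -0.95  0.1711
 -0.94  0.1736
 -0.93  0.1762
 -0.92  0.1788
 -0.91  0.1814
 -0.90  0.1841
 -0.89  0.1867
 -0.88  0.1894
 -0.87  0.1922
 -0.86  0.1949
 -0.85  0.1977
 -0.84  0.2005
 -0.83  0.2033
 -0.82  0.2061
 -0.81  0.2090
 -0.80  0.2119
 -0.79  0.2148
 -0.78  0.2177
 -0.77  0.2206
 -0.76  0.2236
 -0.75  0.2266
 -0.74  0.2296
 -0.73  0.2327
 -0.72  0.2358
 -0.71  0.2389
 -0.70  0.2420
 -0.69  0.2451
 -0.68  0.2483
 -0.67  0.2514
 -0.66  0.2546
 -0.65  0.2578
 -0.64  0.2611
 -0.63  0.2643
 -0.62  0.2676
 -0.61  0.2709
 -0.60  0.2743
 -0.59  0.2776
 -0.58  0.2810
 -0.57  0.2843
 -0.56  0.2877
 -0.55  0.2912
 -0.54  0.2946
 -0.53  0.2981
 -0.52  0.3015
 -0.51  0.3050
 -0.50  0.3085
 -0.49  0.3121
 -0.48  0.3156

σ√T = 0.44 × 1.1180 = 0.4919
d₁ = [ln(40/60) + (0.032 + ½·0.44²)·1.25] / (σ√T) = (-0.4055 + 0.1610) / 0.4919 = -0.4969 which rounds to -0.50
d₂ = -0.4969 − 0.4919 = -0.9889 which rounds to -0.99
e^(−rT) = e^(−0.032·1.25) = 0.9608
C = 40·N(-0.50) − 60·0.9608·N(-0.99) = 40·0.3085 − 60·0.9608·0.1611 = 12.3400 − 9.2871 = 3.0529

£3.05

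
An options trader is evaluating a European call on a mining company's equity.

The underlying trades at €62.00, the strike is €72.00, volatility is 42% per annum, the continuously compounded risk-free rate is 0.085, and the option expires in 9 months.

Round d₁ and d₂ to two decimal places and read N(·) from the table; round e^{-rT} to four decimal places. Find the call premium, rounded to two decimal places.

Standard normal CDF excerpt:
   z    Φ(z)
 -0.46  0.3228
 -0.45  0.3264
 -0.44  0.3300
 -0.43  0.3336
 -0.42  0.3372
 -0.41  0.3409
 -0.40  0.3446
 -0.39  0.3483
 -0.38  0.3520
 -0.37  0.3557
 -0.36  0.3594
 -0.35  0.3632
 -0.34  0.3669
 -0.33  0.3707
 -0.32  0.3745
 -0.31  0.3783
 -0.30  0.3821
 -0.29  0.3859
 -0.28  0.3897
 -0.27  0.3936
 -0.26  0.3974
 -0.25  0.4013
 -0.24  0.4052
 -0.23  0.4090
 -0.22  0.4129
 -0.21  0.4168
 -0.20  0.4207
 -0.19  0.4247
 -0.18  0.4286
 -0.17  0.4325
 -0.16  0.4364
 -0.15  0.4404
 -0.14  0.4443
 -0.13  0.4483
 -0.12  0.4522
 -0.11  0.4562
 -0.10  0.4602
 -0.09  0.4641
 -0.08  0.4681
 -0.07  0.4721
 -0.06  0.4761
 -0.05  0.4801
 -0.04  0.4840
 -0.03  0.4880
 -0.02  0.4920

T = 0.75;  σ√T = 0.3637
d₁ = [ln(62/72) + (0.085 + 0.42²/2)·0.75] / 0.3637 = [-0.1495 + 0.1299] / 0.3637 = -0.0540 ⇒ -0.05
d₂ = d₁ − σ√T = -0.0540 − 0.3637 = -0.4177 ⇒ -0.42
e^(−rT) = e^(−0.085·0.75) = 0.9382
N(d₁) = N(-0.05) = 0.4801;  N(d₂) = N(-0.42) = 0.3372
C = 62·0.4801 − 72·0.9382·0.3372 = 29.7662 − 22.7780 = 6.9882

€6.99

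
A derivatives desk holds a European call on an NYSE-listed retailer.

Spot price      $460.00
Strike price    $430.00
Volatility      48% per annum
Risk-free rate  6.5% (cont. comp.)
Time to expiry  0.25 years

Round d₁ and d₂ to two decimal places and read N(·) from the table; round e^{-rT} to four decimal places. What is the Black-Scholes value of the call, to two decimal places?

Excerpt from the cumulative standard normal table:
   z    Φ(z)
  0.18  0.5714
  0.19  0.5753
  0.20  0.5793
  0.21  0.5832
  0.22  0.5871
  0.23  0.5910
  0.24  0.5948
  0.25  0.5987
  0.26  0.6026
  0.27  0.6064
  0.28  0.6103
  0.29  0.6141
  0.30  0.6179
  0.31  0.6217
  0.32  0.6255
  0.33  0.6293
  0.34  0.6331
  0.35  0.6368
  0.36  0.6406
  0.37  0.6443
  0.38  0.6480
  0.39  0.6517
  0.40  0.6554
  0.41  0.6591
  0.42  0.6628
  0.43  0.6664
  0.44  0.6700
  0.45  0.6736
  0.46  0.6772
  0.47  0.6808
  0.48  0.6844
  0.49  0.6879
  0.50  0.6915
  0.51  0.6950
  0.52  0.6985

σ√T = 0.48 × 0.5000 = 0.2400
d₁ = [ln(460/430) + (0.065 + 0.48²/2)·0.25] / 0.2400 = [0.0674 + 0.0450] / 0.2400 = 0.4687 → 0.47
d₂ = d₁ − σ√T = 0.4687 − 0.2400 = 0.2287 → 0.23
exp(−rT) = exp(−0.065·0.25) = 0.9839
N(d₁) = N(0.47) = 0.6808;  N(d₂) = N(0.23) = 0.5910
C = 460·0.6808 − 430·0.9839·0.5910 = 313.1680 − 250.0385 = 63.1295

$63.13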